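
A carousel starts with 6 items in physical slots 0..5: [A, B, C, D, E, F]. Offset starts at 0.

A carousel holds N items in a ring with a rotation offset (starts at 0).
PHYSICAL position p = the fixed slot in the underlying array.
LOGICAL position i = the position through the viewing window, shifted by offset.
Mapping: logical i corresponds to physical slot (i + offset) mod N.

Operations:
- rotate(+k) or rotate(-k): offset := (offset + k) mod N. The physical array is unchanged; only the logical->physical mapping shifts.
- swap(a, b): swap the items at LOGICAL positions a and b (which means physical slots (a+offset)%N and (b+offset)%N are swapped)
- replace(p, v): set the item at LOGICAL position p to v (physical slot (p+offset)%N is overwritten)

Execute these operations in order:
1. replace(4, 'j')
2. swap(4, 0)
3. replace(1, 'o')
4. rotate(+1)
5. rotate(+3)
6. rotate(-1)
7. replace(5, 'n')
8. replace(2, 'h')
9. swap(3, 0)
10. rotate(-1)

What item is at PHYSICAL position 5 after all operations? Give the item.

Answer: h

Derivation:
After op 1 (replace(4, 'j')): offset=0, physical=[A,B,C,D,j,F], logical=[A,B,C,D,j,F]
After op 2 (swap(4, 0)): offset=0, physical=[j,B,C,D,A,F], logical=[j,B,C,D,A,F]
After op 3 (replace(1, 'o')): offset=0, physical=[j,o,C,D,A,F], logical=[j,o,C,D,A,F]
After op 4 (rotate(+1)): offset=1, physical=[j,o,C,D,A,F], logical=[o,C,D,A,F,j]
After op 5 (rotate(+3)): offset=4, physical=[j,o,C,D,A,F], logical=[A,F,j,o,C,D]
After op 6 (rotate(-1)): offset=3, physical=[j,o,C,D,A,F], logical=[D,A,F,j,o,C]
After op 7 (replace(5, 'n')): offset=3, physical=[j,o,n,D,A,F], logical=[D,A,F,j,o,n]
After op 8 (replace(2, 'h')): offset=3, physical=[j,o,n,D,A,h], logical=[D,A,h,j,o,n]
After op 9 (swap(3, 0)): offset=3, physical=[D,o,n,j,A,h], logical=[j,A,h,D,o,n]
After op 10 (rotate(-1)): offset=2, physical=[D,o,n,j,A,h], logical=[n,j,A,h,D,o]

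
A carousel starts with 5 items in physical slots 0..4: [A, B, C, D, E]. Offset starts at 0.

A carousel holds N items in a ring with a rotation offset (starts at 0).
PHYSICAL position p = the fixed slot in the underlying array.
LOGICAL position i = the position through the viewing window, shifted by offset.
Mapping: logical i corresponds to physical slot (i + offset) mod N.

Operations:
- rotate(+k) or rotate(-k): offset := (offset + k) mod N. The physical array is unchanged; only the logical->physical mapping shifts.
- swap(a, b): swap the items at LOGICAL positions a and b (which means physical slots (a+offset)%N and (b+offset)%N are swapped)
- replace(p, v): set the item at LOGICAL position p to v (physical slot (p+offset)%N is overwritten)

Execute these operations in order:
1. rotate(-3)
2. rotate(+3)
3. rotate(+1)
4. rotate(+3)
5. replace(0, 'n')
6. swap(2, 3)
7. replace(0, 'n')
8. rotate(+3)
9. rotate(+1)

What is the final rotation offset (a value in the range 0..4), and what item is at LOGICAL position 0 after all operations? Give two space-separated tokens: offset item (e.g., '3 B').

After op 1 (rotate(-3)): offset=2, physical=[A,B,C,D,E], logical=[C,D,E,A,B]
After op 2 (rotate(+3)): offset=0, physical=[A,B,C,D,E], logical=[A,B,C,D,E]
After op 3 (rotate(+1)): offset=1, physical=[A,B,C,D,E], logical=[B,C,D,E,A]
After op 4 (rotate(+3)): offset=4, physical=[A,B,C,D,E], logical=[E,A,B,C,D]
After op 5 (replace(0, 'n')): offset=4, physical=[A,B,C,D,n], logical=[n,A,B,C,D]
After op 6 (swap(2, 3)): offset=4, physical=[A,C,B,D,n], logical=[n,A,C,B,D]
After op 7 (replace(0, 'n')): offset=4, physical=[A,C,B,D,n], logical=[n,A,C,B,D]
After op 8 (rotate(+3)): offset=2, physical=[A,C,B,D,n], logical=[B,D,n,A,C]
After op 9 (rotate(+1)): offset=3, physical=[A,C,B,D,n], logical=[D,n,A,C,B]

Answer: 3 D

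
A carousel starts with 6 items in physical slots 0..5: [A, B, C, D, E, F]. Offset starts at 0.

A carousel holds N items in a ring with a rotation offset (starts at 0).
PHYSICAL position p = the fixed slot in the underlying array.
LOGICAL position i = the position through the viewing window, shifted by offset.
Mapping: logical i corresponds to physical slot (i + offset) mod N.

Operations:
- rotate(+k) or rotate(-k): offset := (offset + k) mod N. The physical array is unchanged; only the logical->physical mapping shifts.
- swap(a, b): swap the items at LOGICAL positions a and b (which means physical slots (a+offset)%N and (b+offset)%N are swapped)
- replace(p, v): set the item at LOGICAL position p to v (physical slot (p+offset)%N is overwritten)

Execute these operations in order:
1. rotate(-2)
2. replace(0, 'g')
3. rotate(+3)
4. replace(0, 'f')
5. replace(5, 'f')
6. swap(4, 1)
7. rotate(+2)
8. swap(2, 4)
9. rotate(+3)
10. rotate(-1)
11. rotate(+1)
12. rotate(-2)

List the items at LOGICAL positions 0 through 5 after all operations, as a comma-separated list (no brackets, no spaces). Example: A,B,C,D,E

Answer: g,f,f,C,F,D

Derivation:
After op 1 (rotate(-2)): offset=4, physical=[A,B,C,D,E,F], logical=[E,F,A,B,C,D]
After op 2 (replace(0, 'g')): offset=4, physical=[A,B,C,D,g,F], logical=[g,F,A,B,C,D]
After op 3 (rotate(+3)): offset=1, physical=[A,B,C,D,g,F], logical=[B,C,D,g,F,A]
After op 4 (replace(0, 'f')): offset=1, physical=[A,f,C,D,g,F], logical=[f,C,D,g,F,A]
After op 5 (replace(5, 'f')): offset=1, physical=[f,f,C,D,g,F], logical=[f,C,D,g,F,f]
After op 6 (swap(4, 1)): offset=1, physical=[f,f,F,D,g,C], logical=[f,F,D,g,C,f]
After op 7 (rotate(+2)): offset=3, physical=[f,f,F,D,g,C], logical=[D,g,C,f,f,F]
After op 8 (swap(2, 4)): offset=3, physical=[f,C,F,D,g,f], logical=[D,g,f,f,C,F]
After op 9 (rotate(+3)): offset=0, physical=[f,C,F,D,g,f], logical=[f,C,F,D,g,f]
After op 10 (rotate(-1)): offset=5, physical=[f,C,F,D,g,f], logical=[f,f,C,F,D,g]
After op 11 (rotate(+1)): offset=0, physical=[f,C,F,D,g,f], logical=[f,C,F,D,g,f]
After op 12 (rotate(-2)): offset=4, physical=[f,C,F,D,g,f], logical=[g,f,f,C,F,D]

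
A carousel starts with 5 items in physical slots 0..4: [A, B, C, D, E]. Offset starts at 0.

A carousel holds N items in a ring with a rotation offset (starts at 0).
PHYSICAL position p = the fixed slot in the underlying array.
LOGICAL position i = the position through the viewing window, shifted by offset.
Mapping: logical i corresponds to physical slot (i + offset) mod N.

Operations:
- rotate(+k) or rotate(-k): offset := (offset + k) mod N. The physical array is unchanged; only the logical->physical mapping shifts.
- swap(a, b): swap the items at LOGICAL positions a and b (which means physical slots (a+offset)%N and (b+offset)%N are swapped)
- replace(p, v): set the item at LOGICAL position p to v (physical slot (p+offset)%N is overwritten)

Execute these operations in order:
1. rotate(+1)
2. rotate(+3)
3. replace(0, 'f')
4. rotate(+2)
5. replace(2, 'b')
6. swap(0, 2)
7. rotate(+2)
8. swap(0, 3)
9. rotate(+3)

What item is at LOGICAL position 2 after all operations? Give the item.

After op 1 (rotate(+1)): offset=1, physical=[A,B,C,D,E], logical=[B,C,D,E,A]
After op 2 (rotate(+3)): offset=4, physical=[A,B,C,D,E], logical=[E,A,B,C,D]
After op 3 (replace(0, 'f')): offset=4, physical=[A,B,C,D,f], logical=[f,A,B,C,D]
After op 4 (rotate(+2)): offset=1, physical=[A,B,C,D,f], logical=[B,C,D,f,A]
After op 5 (replace(2, 'b')): offset=1, physical=[A,B,C,b,f], logical=[B,C,b,f,A]
After op 6 (swap(0, 2)): offset=1, physical=[A,b,C,B,f], logical=[b,C,B,f,A]
After op 7 (rotate(+2)): offset=3, physical=[A,b,C,B,f], logical=[B,f,A,b,C]
After op 8 (swap(0, 3)): offset=3, physical=[A,B,C,b,f], logical=[b,f,A,B,C]
After op 9 (rotate(+3)): offset=1, physical=[A,B,C,b,f], logical=[B,C,b,f,A]

Answer: b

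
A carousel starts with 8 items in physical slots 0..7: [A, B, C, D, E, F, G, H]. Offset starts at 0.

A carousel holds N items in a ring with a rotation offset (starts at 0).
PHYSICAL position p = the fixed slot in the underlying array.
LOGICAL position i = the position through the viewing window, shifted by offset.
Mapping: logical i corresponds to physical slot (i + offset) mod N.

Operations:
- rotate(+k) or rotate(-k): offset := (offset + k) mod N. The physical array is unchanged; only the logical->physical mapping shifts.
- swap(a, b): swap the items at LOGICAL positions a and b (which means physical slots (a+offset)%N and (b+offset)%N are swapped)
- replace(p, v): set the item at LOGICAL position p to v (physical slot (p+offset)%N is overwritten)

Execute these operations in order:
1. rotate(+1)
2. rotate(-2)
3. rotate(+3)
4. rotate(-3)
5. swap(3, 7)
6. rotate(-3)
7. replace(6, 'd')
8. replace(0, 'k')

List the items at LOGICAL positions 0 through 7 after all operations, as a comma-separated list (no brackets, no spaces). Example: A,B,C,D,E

After op 1 (rotate(+1)): offset=1, physical=[A,B,C,D,E,F,G,H], logical=[B,C,D,E,F,G,H,A]
After op 2 (rotate(-2)): offset=7, physical=[A,B,C,D,E,F,G,H], logical=[H,A,B,C,D,E,F,G]
After op 3 (rotate(+3)): offset=2, physical=[A,B,C,D,E,F,G,H], logical=[C,D,E,F,G,H,A,B]
After op 4 (rotate(-3)): offset=7, physical=[A,B,C,D,E,F,G,H], logical=[H,A,B,C,D,E,F,G]
After op 5 (swap(3, 7)): offset=7, physical=[A,B,G,D,E,F,C,H], logical=[H,A,B,G,D,E,F,C]
After op 6 (rotate(-3)): offset=4, physical=[A,B,G,D,E,F,C,H], logical=[E,F,C,H,A,B,G,D]
After op 7 (replace(6, 'd')): offset=4, physical=[A,B,d,D,E,F,C,H], logical=[E,F,C,H,A,B,d,D]
After op 8 (replace(0, 'k')): offset=4, physical=[A,B,d,D,k,F,C,H], logical=[k,F,C,H,A,B,d,D]

Answer: k,F,C,H,A,B,d,D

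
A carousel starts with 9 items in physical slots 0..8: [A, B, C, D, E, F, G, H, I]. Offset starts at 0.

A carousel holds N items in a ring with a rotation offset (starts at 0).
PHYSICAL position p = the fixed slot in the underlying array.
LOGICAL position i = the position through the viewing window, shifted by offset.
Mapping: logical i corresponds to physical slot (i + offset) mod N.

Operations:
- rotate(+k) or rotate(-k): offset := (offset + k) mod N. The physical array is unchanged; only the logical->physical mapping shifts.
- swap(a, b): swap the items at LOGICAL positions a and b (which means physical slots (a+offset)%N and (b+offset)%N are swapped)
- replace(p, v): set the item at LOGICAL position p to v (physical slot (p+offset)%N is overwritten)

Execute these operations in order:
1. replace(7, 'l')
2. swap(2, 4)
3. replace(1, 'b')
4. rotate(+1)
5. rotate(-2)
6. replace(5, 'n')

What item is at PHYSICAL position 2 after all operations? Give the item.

Answer: E

Derivation:
After op 1 (replace(7, 'l')): offset=0, physical=[A,B,C,D,E,F,G,l,I], logical=[A,B,C,D,E,F,G,l,I]
After op 2 (swap(2, 4)): offset=0, physical=[A,B,E,D,C,F,G,l,I], logical=[A,B,E,D,C,F,G,l,I]
After op 3 (replace(1, 'b')): offset=0, physical=[A,b,E,D,C,F,G,l,I], logical=[A,b,E,D,C,F,G,l,I]
After op 4 (rotate(+1)): offset=1, physical=[A,b,E,D,C,F,G,l,I], logical=[b,E,D,C,F,G,l,I,A]
After op 5 (rotate(-2)): offset=8, physical=[A,b,E,D,C,F,G,l,I], logical=[I,A,b,E,D,C,F,G,l]
After op 6 (replace(5, 'n')): offset=8, physical=[A,b,E,D,n,F,G,l,I], logical=[I,A,b,E,D,n,F,G,l]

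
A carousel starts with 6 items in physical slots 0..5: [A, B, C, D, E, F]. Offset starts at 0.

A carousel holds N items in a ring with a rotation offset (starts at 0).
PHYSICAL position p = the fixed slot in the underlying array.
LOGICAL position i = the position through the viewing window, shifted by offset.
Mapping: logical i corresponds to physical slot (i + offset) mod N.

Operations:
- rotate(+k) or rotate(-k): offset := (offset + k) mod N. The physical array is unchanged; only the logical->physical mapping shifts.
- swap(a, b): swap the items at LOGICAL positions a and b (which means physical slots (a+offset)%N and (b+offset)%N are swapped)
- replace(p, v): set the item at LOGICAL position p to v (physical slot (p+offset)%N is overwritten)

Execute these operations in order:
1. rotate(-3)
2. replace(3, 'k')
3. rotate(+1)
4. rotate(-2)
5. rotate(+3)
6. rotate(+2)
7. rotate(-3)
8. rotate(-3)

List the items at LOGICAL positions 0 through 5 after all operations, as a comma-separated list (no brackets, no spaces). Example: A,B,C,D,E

After op 1 (rotate(-3)): offset=3, physical=[A,B,C,D,E,F], logical=[D,E,F,A,B,C]
After op 2 (replace(3, 'k')): offset=3, physical=[k,B,C,D,E,F], logical=[D,E,F,k,B,C]
After op 3 (rotate(+1)): offset=4, physical=[k,B,C,D,E,F], logical=[E,F,k,B,C,D]
After op 4 (rotate(-2)): offset=2, physical=[k,B,C,D,E,F], logical=[C,D,E,F,k,B]
After op 5 (rotate(+3)): offset=5, physical=[k,B,C,D,E,F], logical=[F,k,B,C,D,E]
After op 6 (rotate(+2)): offset=1, physical=[k,B,C,D,E,F], logical=[B,C,D,E,F,k]
After op 7 (rotate(-3)): offset=4, physical=[k,B,C,D,E,F], logical=[E,F,k,B,C,D]
After op 8 (rotate(-3)): offset=1, physical=[k,B,C,D,E,F], logical=[B,C,D,E,F,k]

Answer: B,C,D,E,F,k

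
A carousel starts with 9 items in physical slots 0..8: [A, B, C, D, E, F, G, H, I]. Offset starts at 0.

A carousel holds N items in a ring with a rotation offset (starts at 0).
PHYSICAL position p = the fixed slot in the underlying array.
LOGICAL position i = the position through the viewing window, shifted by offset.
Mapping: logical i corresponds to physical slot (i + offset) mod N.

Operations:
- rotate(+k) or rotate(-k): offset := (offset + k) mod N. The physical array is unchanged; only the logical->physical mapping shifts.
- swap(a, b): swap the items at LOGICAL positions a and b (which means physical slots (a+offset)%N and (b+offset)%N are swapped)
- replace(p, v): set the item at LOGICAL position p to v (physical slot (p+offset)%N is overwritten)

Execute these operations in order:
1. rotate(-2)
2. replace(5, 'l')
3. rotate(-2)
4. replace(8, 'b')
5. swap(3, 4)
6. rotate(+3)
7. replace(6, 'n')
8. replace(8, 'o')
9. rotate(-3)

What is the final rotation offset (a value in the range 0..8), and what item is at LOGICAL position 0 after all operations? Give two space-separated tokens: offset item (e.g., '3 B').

Answer: 5 n

Derivation:
After op 1 (rotate(-2)): offset=7, physical=[A,B,C,D,E,F,G,H,I], logical=[H,I,A,B,C,D,E,F,G]
After op 2 (replace(5, 'l')): offset=7, physical=[A,B,C,l,E,F,G,H,I], logical=[H,I,A,B,C,l,E,F,G]
After op 3 (rotate(-2)): offset=5, physical=[A,B,C,l,E,F,G,H,I], logical=[F,G,H,I,A,B,C,l,E]
After op 4 (replace(8, 'b')): offset=5, physical=[A,B,C,l,b,F,G,H,I], logical=[F,G,H,I,A,B,C,l,b]
After op 5 (swap(3, 4)): offset=5, physical=[I,B,C,l,b,F,G,H,A], logical=[F,G,H,A,I,B,C,l,b]
After op 6 (rotate(+3)): offset=8, physical=[I,B,C,l,b,F,G,H,A], logical=[A,I,B,C,l,b,F,G,H]
After op 7 (replace(6, 'n')): offset=8, physical=[I,B,C,l,b,n,G,H,A], logical=[A,I,B,C,l,b,n,G,H]
After op 8 (replace(8, 'o')): offset=8, physical=[I,B,C,l,b,n,G,o,A], logical=[A,I,B,C,l,b,n,G,o]
After op 9 (rotate(-3)): offset=5, physical=[I,B,C,l,b,n,G,o,A], logical=[n,G,o,A,I,B,C,l,b]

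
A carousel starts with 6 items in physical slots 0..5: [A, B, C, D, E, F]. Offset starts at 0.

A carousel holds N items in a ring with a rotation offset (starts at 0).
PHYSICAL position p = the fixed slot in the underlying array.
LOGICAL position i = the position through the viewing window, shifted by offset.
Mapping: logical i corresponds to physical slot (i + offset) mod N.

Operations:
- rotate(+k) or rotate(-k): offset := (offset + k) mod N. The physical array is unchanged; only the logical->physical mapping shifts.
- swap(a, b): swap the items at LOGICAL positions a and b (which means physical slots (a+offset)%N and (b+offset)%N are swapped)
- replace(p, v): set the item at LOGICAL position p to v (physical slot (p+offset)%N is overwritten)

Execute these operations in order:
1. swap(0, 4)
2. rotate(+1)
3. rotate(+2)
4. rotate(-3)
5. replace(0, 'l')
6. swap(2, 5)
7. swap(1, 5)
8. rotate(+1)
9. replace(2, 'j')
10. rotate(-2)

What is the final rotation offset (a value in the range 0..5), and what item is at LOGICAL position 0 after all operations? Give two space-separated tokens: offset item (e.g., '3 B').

Answer: 5 B

Derivation:
After op 1 (swap(0, 4)): offset=0, physical=[E,B,C,D,A,F], logical=[E,B,C,D,A,F]
After op 2 (rotate(+1)): offset=1, physical=[E,B,C,D,A,F], logical=[B,C,D,A,F,E]
After op 3 (rotate(+2)): offset=3, physical=[E,B,C,D,A,F], logical=[D,A,F,E,B,C]
After op 4 (rotate(-3)): offset=0, physical=[E,B,C,D,A,F], logical=[E,B,C,D,A,F]
After op 5 (replace(0, 'l')): offset=0, physical=[l,B,C,D,A,F], logical=[l,B,C,D,A,F]
After op 6 (swap(2, 5)): offset=0, physical=[l,B,F,D,A,C], logical=[l,B,F,D,A,C]
After op 7 (swap(1, 5)): offset=0, physical=[l,C,F,D,A,B], logical=[l,C,F,D,A,B]
After op 8 (rotate(+1)): offset=1, physical=[l,C,F,D,A,B], logical=[C,F,D,A,B,l]
After op 9 (replace(2, 'j')): offset=1, physical=[l,C,F,j,A,B], logical=[C,F,j,A,B,l]
After op 10 (rotate(-2)): offset=5, physical=[l,C,F,j,A,B], logical=[B,l,C,F,j,A]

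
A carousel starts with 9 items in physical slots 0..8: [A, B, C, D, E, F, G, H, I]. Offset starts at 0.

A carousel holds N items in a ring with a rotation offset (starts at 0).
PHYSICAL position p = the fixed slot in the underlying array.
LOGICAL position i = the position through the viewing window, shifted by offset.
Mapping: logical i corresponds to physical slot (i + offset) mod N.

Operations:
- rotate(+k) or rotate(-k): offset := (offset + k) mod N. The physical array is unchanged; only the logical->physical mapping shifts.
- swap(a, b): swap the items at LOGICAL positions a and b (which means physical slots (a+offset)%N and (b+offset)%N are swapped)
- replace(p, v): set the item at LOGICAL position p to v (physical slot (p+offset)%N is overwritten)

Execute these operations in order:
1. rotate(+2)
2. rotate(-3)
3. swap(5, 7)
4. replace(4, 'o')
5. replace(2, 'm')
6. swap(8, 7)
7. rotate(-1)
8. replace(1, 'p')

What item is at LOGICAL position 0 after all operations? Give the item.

After op 1 (rotate(+2)): offset=2, physical=[A,B,C,D,E,F,G,H,I], logical=[C,D,E,F,G,H,I,A,B]
After op 2 (rotate(-3)): offset=8, physical=[A,B,C,D,E,F,G,H,I], logical=[I,A,B,C,D,E,F,G,H]
After op 3 (swap(5, 7)): offset=8, physical=[A,B,C,D,G,F,E,H,I], logical=[I,A,B,C,D,G,F,E,H]
After op 4 (replace(4, 'o')): offset=8, physical=[A,B,C,o,G,F,E,H,I], logical=[I,A,B,C,o,G,F,E,H]
After op 5 (replace(2, 'm')): offset=8, physical=[A,m,C,o,G,F,E,H,I], logical=[I,A,m,C,o,G,F,E,H]
After op 6 (swap(8, 7)): offset=8, physical=[A,m,C,o,G,F,H,E,I], logical=[I,A,m,C,o,G,F,H,E]
After op 7 (rotate(-1)): offset=7, physical=[A,m,C,o,G,F,H,E,I], logical=[E,I,A,m,C,o,G,F,H]
After op 8 (replace(1, 'p')): offset=7, physical=[A,m,C,o,G,F,H,E,p], logical=[E,p,A,m,C,o,G,F,H]

Answer: E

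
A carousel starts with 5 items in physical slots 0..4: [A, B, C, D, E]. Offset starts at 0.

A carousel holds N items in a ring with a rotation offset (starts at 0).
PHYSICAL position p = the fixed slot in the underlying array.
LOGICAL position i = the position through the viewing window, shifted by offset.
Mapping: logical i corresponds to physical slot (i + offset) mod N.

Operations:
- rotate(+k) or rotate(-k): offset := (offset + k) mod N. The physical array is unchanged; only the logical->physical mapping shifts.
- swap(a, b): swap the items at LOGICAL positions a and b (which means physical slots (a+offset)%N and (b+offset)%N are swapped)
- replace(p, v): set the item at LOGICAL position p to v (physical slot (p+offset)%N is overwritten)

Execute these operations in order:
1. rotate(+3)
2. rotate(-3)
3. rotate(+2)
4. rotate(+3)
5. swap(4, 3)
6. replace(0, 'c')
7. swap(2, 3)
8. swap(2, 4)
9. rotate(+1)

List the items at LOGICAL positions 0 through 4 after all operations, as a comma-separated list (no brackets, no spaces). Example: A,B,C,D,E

Answer: B,D,C,E,c

Derivation:
After op 1 (rotate(+3)): offset=3, physical=[A,B,C,D,E], logical=[D,E,A,B,C]
After op 2 (rotate(-3)): offset=0, physical=[A,B,C,D,E], logical=[A,B,C,D,E]
After op 3 (rotate(+2)): offset=2, physical=[A,B,C,D,E], logical=[C,D,E,A,B]
After op 4 (rotate(+3)): offset=0, physical=[A,B,C,D,E], logical=[A,B,C,D,E]
After op 5 (swap(4, 3)): offset=0, physical=[A,B,C,E,D], logical=[A,B,C,E,D]
After op 6 (replace(0, 'c')): offset=0, physical=[c,B,C,E,D], logical=[c,B,C,E,D]
After op 7 (swap(2, 3)): offset=0, physical=[c,B,E,C,D], logical=[c,B,E,C,D]
After op 8 (swap(2, 4)): offset=0, physical=[c,B,D,C,E], logical=[c,B,D,C,E]
After op 9 (rotate(+1)): offset=1, physical=[c,B,D,C,E], logical=[B,D,C,E,c]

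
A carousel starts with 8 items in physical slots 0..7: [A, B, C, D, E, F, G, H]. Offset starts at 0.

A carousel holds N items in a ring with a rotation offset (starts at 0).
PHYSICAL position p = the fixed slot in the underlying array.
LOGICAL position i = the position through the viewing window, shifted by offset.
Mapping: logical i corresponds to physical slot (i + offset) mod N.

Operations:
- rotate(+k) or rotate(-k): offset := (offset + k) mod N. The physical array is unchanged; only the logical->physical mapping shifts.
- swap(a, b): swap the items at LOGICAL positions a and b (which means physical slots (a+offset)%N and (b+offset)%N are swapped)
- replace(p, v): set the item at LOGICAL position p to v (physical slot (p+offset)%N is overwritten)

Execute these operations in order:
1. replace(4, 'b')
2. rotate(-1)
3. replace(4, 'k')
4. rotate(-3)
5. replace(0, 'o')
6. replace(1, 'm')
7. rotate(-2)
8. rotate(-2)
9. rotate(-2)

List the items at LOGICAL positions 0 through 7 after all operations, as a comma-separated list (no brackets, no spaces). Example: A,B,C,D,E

After op 1 (replace(4, 'b')): offset=0, physical=[A,B,C,D,b,F,G,H], logical=[A,B,C,D,b,F,G,H]
After op 2 (rotate(-1)): offset=7, physical=[A,B,C,D,b,F,G,H], logical=[H,A,B,C,D,b,F,G]
After op 3 (replace(4, 'k')): offset=7, physical=[A,B,C,k,b,F,G,H], logical=[H,A,B,C,k,b,F,G]
After op 4 (rotate(-3)): offset=4, physical=[A,B,C,k,b,F,G,H], logical=[b,F,G,H,A,B,C,k]
After op 5 (replace(0, 'o')): offset=4, physical=[A,B,C,k,o,F,G,H], logical=[o,F,G,H,A,B,C,k]
After op 6 (replace(1, 'm')): offset=4, physical=[A,B,C,k,o,m,G,H], logical=[o,m,G,H,A,B,C,k]
After op 7 (rotate(-2)): offset=2, physical=[A,B,C,k,o,m,G,H], logical=[C,k,o,m,G,H,A,B]
After op 8 (rotate(-2)): offset=0, physical=[A,B,C,k,o,m,G,H], logical=[A,B,C,k,o,m,G,H]
After op 9 (rotate(-2)): offset=6, physical=[A,B,C,k,o,m,G,H], logical=[G,H,A,B,C,k,o,m]

Answer: G,H,A,B,C,k,o,m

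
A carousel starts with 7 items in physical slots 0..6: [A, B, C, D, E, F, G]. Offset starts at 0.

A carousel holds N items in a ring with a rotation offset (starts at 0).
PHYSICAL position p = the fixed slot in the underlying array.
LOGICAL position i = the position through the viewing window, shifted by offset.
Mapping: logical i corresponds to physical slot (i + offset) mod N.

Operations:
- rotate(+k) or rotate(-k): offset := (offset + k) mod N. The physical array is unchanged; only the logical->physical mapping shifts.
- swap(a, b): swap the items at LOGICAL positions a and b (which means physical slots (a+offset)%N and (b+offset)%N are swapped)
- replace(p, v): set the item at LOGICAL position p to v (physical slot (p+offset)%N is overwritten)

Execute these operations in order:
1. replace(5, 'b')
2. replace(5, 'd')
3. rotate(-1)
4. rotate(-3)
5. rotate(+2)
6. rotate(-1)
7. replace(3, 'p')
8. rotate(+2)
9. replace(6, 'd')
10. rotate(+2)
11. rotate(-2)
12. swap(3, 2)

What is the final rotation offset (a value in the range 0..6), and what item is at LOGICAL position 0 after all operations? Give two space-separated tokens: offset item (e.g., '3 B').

Answer: 6 G

Derivation:
After op 1 (replace(5, 'b')): offset=0, physical=[A,B,C,D,E,b,G], logical=[A,B,C,D,E,b,G]
After op 2 (replace(5, 'd')): offset=0, physical=[A,B,C,D,E,d,G], logical=[A,B,C,D,E,d,G]
After op 3 (rotate(-1)): offset=6, physical=[A,B,C,D,E,d,G], logical=[G,A,B,C,D,E,d]
After op 4 (rotate(-3)): offset=3, physical=[A,B,C,D,E,d,G], logical=[D,E,d,G,A,B,C]
After op 5 (rotate(+2)): offset=5, physical=[A,B,C,D,E,d,G], logical=[d,G,A,B,C,D,E]
After op 6 (rotate(-1)): offset=4, physical=[A,B,C,D,E,d,G], logical=[E,d,G,A,B,C,D]
After op 7 (replace(3, 'p')): offset=4, physical=[p,B,C,D,E,d,G], logical=[E,d,G,p,B,C,D]
After op 8 (rotate(+2)): offset=6, physical=[p,B,C,D,E,d,G], logical=[G,p,B,C,D,E,d]
After op 9 (replace(6, 'd')): offset=6, physical=[p,B,C,D,E,d,G], logical=[G,p,B,C,D,E,d]
After op 10 (rotate(+2)): offset=1, physical=[p,B,C,D,E,d,G], logical=[B,C,D,E,d,G,p]
After op 11 (rotate(-2)): offset=6, physical=[p,B,C,D,E,d,G], logical=[G,p,B,C,D,E,d]
After op 12 (swap(3, 2)): offset=6, physical=[p,C,B,D,E,d,G], logical=[G,p,C,B,D,E,d]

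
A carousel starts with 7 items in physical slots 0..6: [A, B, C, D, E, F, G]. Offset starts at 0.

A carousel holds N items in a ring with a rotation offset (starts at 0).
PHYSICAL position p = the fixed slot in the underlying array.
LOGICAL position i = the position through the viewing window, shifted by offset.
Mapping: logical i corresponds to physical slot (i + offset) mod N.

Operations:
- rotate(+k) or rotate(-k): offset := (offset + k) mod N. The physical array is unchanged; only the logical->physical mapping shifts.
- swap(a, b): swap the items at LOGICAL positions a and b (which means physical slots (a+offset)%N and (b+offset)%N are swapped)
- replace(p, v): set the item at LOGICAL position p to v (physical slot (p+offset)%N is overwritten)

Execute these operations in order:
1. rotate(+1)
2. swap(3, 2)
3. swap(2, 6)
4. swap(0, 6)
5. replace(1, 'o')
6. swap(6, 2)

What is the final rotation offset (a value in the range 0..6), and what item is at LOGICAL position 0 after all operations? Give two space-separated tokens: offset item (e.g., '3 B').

Answer: 1 E

Derivation:
After op 1 (rotate(+1)): offset=1, physical=[A,B,C,D,E,F,G], logical=[B,C,D,E,F,G,A]
After op 2 (swap(3, 2)): offset=1, physical=[A,B,C,E,D,F,G], logical=[B,C,E,D,F,G,A]
After op 3 (swap(2, 6)): offset=1, physical=[E,B,C,A,D,F,G], logical=[B,C,A,D,F,G,E]
After op 4 (swap(0, 6)): offset=1, physical=[B,E,C,A,D,F,G], logical=[E,C,A,D,F,G,B]
After op 5 (replace(1, 'o')): offset=1, physical=[B,E,o,A,D,F,G], logical=[E,o,A,D,F,G,B]
After op 6 (swap(6, 2)): offset=1, physical=[A,E,o,B,D,F,G], logical=[E,o,B,D,F,G,A]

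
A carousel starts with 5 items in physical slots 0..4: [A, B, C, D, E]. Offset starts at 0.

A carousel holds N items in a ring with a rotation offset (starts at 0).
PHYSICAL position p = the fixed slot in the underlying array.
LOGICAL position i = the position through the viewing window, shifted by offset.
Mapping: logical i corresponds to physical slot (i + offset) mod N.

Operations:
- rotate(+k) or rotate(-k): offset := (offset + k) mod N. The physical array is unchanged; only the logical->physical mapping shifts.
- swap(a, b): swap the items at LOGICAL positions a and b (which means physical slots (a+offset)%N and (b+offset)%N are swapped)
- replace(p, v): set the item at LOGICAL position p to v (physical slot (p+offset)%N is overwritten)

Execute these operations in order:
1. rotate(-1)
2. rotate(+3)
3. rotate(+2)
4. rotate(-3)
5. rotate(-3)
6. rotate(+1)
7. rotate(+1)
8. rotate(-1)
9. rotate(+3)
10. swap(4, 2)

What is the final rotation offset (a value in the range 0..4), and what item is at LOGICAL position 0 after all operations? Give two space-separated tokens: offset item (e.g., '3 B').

Answer: 2 C

Derivation:
After op 1 (rotate(-1)): offset=4, physical=[A,B,C,D,E], logical=[E,A,B,C,D]
After op 2 (rotate(+3)): offset=2, physical=[A,B,C,D,E], logical=[C,D,E,A,B]
After op 3 (rotate(+2)): offset=4, physical=[A,B,C,D,E], logical=[E,A,B,C,D]
After op 4 (rotate(-3)): offset=1, physical=[A,B,C,D,E], logical=[B,C,D,E,A]
After op 5 (rotate(-3)): offset=3, physical=[A,B,C,D,E], logical=[D,E,A,B,C]
After op 6 (rotate(+1)): offset=4, physical=[A,B,C,D,E], logical=[E,A,B,C,D]
After op 7 (rotate(+1)): offset=0, physical=[A,B,C,D,E], logical=[A,B,C,D,E]
After op 8 (rotate(-1)): offset=4, physical=[A,B,C,D,E], logical=[E,A,B,C,D]
After op 9 (rotate(+3)): offset=2, physical=[A,B,C,D,E], logical=[C,D,E,A,B]
After op 10 (swap(4, 2)): offset=2, physical=[A,E,C,D,B], logical=[C,D,B,A,E]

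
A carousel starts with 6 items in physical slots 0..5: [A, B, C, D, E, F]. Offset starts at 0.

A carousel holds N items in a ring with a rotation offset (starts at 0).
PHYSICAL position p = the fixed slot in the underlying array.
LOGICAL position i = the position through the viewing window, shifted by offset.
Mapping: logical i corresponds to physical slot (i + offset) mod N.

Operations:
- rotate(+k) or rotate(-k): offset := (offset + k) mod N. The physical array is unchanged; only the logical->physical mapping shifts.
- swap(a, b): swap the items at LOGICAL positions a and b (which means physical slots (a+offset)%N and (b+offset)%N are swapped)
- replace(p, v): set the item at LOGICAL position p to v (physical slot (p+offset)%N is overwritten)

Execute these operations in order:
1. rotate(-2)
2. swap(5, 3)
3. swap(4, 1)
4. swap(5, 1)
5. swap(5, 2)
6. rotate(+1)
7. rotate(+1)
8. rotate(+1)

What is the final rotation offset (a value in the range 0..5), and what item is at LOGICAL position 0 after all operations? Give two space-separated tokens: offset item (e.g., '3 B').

After op 1 (rotate(-2)): offset=4, physical=[A,B,C,D,E,F], logical=[E,F,A,B,C,D]
After op 2 (swap(5, 3)): offset=4, physical=[A,D,C,B,E,F], logical=[E,F,A,D,C,B]
After op 3 (swap(4, 1)): offset=4, physical=[A,D,F,B,E,C], logical=[E,C,A,D,F,B]
After op 4 (swap(5, 1)): offset=4, physical=[A,D,F,C,E,B], logical=[E,B,A,D,F,C]
After op 5 (swap(5, 2)): offset=4, physical=[C,D,F,A,E,B], logical=[E,B,C,D,F,A]
After op 6 (rotate(+1)): offset=5, physical=[C,D,F,A,E,B], logical=[B,C,D,F,A,E]
After op 7 (rotate(+1)): offset=0, physical=[C,D,F,A,E,B], logical=[C,D,F,A,E,B]
After op 8 (rotate(+1)): offset=1, physical=[C,D,F,A,E,B], logical=[D,F,A,E,B,C]

Answer: 1 D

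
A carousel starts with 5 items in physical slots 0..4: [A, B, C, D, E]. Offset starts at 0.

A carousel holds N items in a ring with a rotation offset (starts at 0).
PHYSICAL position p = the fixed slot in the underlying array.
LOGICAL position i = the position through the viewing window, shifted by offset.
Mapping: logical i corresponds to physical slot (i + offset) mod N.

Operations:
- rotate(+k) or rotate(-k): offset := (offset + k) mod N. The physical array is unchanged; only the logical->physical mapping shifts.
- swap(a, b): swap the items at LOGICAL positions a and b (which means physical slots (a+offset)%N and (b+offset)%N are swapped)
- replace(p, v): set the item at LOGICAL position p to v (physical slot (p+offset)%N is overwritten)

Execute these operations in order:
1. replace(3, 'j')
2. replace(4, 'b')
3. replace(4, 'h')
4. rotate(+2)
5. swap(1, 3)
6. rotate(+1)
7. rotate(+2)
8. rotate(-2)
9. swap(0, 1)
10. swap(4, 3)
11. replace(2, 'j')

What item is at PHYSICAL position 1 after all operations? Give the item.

After op 1 (replace(3, 'j')): offset=0, physical=[A,B,C,j,E], logical=[A,B,C,j,E]
After op 2 (replace(4, 'b')): offset=0, physical=[A,B,C,j,b], logical=[A,B,C,j,b]
After op 3 (replace(4, 'h')): offset=0, physical=[A,B,C,j,h], logical=[A,B,C,j,h]
After op 4 (rotate(+2)): offset=2, physical=[A,B,C,j,h], logical=[C,j,h,A,B]
After op 5 (swap(1, 3)): offset=2, physical=[j,B,C,A,h], logical=[C,A,h,j,B]
After op 6 (rotate(+1)): offset=3, physical=[j,B,C,A,h], logical=[A,h,j,B,C]
After op 7 (rotate(+2)): offset=0, physical=[j,B,C,A,h], logical=[j,B,C,A,h]
After op 8 (rotate(-2)): offset=3, physical=[j,B,C,A,h], logical=[A,h,j,B,C]
After op 9 (swap(0, 1)): offset=3, physical=[j,B,C,h,A], logical=[h,A,j,B,C]
After op 10 (swap(4, 3)): offset=3, physical=[j,C,B,h,A], logical=[h,A,j,C,B]
After op 11 (replace(2, 'j')): offset=3, physical=[j,C,B,h,A], logical=[h,A,j,C,B]

Answer: C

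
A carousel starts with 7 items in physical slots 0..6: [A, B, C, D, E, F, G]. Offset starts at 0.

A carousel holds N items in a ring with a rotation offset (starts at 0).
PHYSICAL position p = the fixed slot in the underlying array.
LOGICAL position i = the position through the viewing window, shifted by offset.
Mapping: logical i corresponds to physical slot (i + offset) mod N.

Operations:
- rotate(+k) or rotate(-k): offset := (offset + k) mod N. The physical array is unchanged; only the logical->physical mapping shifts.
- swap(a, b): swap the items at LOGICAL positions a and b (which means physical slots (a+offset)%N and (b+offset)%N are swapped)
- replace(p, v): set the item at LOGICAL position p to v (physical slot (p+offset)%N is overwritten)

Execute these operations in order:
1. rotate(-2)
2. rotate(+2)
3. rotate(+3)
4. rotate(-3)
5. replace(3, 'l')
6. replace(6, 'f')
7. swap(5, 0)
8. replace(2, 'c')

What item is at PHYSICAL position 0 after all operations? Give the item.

Answer: F

Derivation:
After op 1 (rotate(-2)): offset=5, physical=[A,B,C,D,E,F,G], logical=[F,G,A,B,C,D,E]
After op 2 (rotate(+2)): offset=0, physical=[A,B,C,D,E,F,G], logical=[A,B,C,D,E,F,G]
After op 3 (rotate(+3)): offset=3, physical=[A,B,C,D,E,F,G], logical=[D,E,F,G,A,B,C]
After op 4 (rotate(-3)): offset=0, physical=[A,B,C,D,E,F,G], logical=[A,B,C,D,E,F,G]
After op 5 (replace(3, 'l')): offset=0, physical=[A,B,C,l,E,F,G], logical=[A,B,C,l,E,F,G]
After op 6 (replace(6, 'f')): offset=0, physical=[A,B,C,l,E,F,f], logical=[A,B,C,l,E,F,f]
After op 7 (swap(5, 0)): offset=0, physical=[F,B,C,l,E,A,f], logical=[F,B,C,l,E,A,f]
After op 8 (replace(2, 'c')): offset=0, physical=[F,B,c,l,E,A,f], logical=[F,B,c,l,E,A,f]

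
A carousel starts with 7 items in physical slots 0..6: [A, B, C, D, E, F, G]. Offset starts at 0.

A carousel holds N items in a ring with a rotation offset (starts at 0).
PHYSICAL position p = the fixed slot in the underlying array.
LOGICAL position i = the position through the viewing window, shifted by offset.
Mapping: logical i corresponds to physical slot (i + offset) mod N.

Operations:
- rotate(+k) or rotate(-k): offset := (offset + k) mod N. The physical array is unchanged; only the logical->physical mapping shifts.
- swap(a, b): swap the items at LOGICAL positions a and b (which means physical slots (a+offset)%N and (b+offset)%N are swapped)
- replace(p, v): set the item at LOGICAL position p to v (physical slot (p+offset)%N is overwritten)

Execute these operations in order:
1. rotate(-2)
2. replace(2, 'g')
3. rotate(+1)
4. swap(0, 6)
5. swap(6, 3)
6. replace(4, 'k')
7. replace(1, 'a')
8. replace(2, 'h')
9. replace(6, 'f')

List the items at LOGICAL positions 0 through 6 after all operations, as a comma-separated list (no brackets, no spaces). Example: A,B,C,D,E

After op 1 (rotate(-2)): offset=5, physical=[A,B,C,D,E,F,G], logical=[F,G,A,B,C,D,E]
After op 2 (replace(2, 'g')): offset=5, physical=[g,B,C,D,E,F,G], logical=[F,G,g,B,C,D,E]
After op 3 (rotate(+1)): offset=6, physical=[g,B,C,D,E,F,G], logical=[G,g,B,C,D,E,F]
After op 4 (swap(0, 6)): offset=6, physical=[g,B,C,D,E,G,F], logical=[F,g,B,C,D,E,G]
After op 5 (swap(6, 3)): offset=6, physical=[g,B,G,D,E,C,F], logical=[F,g,B,G,D,E,C]
After op 6 (replace(4, 'k')): offset=6, physical=[g,B,G,k,E,C,F], logical=[F,g,B,G,k,E,C]
After op 7 (replace(1, 'a')): offset=6, physical=[a,B,G,k,E,C,F], logical=[F,a,B,G,k,E,C]
After op 8 (replace(2, 'h')): offset=6, physical=[a,h,G,k,E,C,F], logical=[F,a,h,G,k,E,C]
After op 9 (replace(6, 'f')): offset=6, physical=[a,h,G,k,E,f,F], logical=[F,a,h,G,k,E,f]

Answer: F,a,h,G,k,E,f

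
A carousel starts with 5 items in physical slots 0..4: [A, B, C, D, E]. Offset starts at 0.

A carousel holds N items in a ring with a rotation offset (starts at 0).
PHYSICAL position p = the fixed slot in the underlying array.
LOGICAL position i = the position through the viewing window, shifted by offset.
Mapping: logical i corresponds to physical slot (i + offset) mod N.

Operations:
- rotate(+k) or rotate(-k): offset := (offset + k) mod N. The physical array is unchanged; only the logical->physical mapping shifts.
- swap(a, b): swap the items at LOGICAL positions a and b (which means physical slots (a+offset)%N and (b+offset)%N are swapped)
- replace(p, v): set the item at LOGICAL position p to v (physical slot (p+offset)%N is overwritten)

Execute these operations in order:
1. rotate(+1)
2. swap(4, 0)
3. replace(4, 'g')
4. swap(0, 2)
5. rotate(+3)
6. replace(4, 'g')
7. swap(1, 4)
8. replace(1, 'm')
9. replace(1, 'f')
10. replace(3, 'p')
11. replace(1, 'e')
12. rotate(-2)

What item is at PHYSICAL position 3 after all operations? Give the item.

Answer: g

Derivation:
After op 1 (rotate(+1)): offset=1, physical=[A,B,C,D,E], logical=[B,C,D,E,A]
After op 2 (swap(4, 0)): offset=1, physical=[B,A,C,D,E], logical=[A,C,D,E,B]
After op 3 (replace(4, 'g')): offset=1, physical=[g,A,C,D,E], logical=[A,C,D,E,g]
After op 4 (swap(0, 2)): offset=1, physical=[g,D,C,A,E], logical=[D,C,A,E,g]
After op 5 (rotate(+3)): offset=4, physical=[g,D,C,A,E], logical=[E,g,D,C,A]
After op 6 (replace(4, 'g')): offset=4, physical=[g,D,C,g,E], logical=[E,g,D,C,g]
After op 7 (swap(1, 4)): offset=4, physical=[g,D,C,g,E], logical=[E,g,D,C,g]
After op 8 (replace(1, 'm')): offset=4, physical=[m,D,C,g,E], logical=[E,m,D,C,g]
After op 9 (replace(1, 'f')): offset=4, physical=[f,D,C,g,E], logical=[E,f,D,C,g]
After op 10 (replace(3, 'p')): offset=4, physical=[f,D,p,g,E], logical=[E,f,D,p,g]
After op 11 (replace(1, 'e')): offset=4, physical=[e,D,p,g,E], logical=[E,e,D,p,g]
After op 12 (rotate(-2)): offset=2, physical=[e,D,p,g,E], logical=[p,g,E,e,D]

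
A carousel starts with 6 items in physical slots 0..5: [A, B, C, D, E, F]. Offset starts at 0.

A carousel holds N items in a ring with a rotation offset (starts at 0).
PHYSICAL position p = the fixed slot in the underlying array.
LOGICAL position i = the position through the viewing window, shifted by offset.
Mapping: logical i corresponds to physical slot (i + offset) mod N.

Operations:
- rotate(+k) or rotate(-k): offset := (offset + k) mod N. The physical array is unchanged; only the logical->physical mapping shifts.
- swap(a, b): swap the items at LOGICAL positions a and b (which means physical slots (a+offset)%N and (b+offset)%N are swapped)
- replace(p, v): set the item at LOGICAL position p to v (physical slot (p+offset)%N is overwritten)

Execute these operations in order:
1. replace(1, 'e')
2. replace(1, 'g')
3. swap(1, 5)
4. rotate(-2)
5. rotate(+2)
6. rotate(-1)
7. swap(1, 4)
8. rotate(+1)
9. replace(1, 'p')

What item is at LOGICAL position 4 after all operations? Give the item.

Answer: E

Derivation:
After op 1 (replace(1, 'e')): offset=0, physical=[A,e,C,D,E,F], logical=[A,e,C,D,E,F]
After op 2 (replace(1, 'g')): offset=0, physical=[A,g,C,D,E,F], logical=[A,g,C,D,E,F]
After op 3 (swap(1, 5)): offset=0, physical=[A,F,C,D,E,g], logical=[A,F,C,D,E,g]
After op 4 (rotate(-2)): offset=4, physical=[A,F,C,D,E,g], logical=[E,g,A,F,C,D]
After op 5 (rotate(+2)): offset=0, physical=[A,F,C,D,E,g], logical=[A,F,C,D,E,g]
After op 6 (rotate(-1)): offset=5, physical=[A,F,C,D,E,g], logical=[g,A,F,C,D,E]
After op 7 (swap(1, 4)): offset=5, physical=[D,F,C,A,E,g], logical=[g,D,F,C,A,E]
After op 8 (rotate(+1)): offset=0, physical=[D,F,C,A,E,g], logical=[D,F,C,A,E,g]
After op 9 (replace(1, 'p')): offset=0, physical=[D,p,C,A,E,g], logical=[D,p,C,A,E,g]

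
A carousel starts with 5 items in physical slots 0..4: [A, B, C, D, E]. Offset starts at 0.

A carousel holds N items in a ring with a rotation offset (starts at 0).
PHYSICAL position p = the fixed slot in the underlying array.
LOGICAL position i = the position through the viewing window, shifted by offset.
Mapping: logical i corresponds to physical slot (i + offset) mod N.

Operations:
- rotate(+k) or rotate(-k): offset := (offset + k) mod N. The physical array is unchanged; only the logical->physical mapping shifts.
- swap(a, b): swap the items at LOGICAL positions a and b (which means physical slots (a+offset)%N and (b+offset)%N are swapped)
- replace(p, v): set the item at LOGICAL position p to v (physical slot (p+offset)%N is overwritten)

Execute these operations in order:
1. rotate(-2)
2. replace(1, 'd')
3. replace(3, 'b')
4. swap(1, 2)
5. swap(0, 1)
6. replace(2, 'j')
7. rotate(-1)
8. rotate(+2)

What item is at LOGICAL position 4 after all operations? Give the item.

Answer: A

Derivation:
After op 1 (rotate(-2)): offset=3, physical=[A,B,C,D,E], logical=[D,E,A,B,C]
After op 2 (replace(1, 'd')): offset=3, physical=[A,B,C,D,d], logical=[D,d,A,B,C]
After op 3 (replace(3, 'b')): offset=3, physical=[A,b,C,D,d], logical=[D,d,A,b,C]
After op 4 (swap(1, 2)): offset=3, physical=[d,b,C,D,A], logical=[D,A,d,b,C]
After op 5 (swap(0, 1)): offset=3, physical=[d,b,C,A,D], logical=[A,D,d,b,C]
After op 6 (replace(2, 'j')): offset=3, physical=[j,b,C,A,D], logical=[A,D,j,b,C]
After op 7 (rotate(-1)): offset=2, physical=[j,b,C,A,D], logical=[C,A,D,j,b]
After op 8 (rotate(+2)): offset=4, physical=[j,b,C,A,D], logical=[D,j,b,C,A]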